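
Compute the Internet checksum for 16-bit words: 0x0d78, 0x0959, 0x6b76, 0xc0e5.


Sum all words (with carry folding):
+ 0x0d78 = 0x0d78
+ 0x0959 = 0x16d1
+ 0x6b76 = 0x8247
+ 0xc0e5 = 0x432d
One's complement: ~0x432d
Checksum = 0xbcd2


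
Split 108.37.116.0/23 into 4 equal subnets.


New prefix = 23 + 2 = 25
Each subnet has 128 addresses
  108.37.116.0/25
  108.37.116.128/25
  108.37.117.0/25
  108.37.117.128/25
Subnets: 108.37.116.0/25, 108.37.116.128/25, 108.37.117.0/25, 108.37.117.128/25


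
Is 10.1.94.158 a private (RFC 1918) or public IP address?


RFC 1918 private ranges:
  10.0.0.0/8 (10.0.0.0 - 10.255.255.255)
  172.16.0.0/12 (172.16.0.0 - 172.31.255.255)
  192.168.0.0/16 (192.168.0.0 - 192.168.255.255)
Private (in 10.0.0.0/8)


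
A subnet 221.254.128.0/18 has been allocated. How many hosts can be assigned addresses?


Host bits = 32 - 18 = 14
Total addresses = 2^14 = 16384
Usable = total - 2 (network and broadcast)
Usable hosts: 16382


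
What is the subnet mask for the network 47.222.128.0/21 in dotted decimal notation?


/21 means 21 network bits, 11 host bits
Binary: 11111111111111111111100000000000
Mask: 255.255.248.0


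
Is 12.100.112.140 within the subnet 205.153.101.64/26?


Subnet network: 205.153.101.64
Test IP AND mask: 12.100.112.128
No, 12.100.112.140 is not in 205.153.101.64/26


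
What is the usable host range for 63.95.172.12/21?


Network: 63.95.168.0
Broadcast: 63.95.175.255
First usable = network + 1
Last usable = broadcast - 1
Range: 63.95.168.1 to 63.95.175.254


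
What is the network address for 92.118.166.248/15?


IP:   01011100.01110110.10100110.11111000
Mask: 11111111.11111110.00000000.00000000
AND operation:
Net:  01011100.01110110.00000000.00000000
Network: 92.118.0.0/15


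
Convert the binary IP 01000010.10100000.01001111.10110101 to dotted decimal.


01000010 = 66
10100000 = 160
01001111 = 79
10110101 = 181
IP: 66.160.79.181


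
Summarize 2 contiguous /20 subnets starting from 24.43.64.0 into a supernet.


Original prefix: /20
Number of subnets: 2 = 2^1
New prefix = 20 - 1 = 19
Supernet: 24.43.64.0/19


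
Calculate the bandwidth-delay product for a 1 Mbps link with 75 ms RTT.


BDP = bandwidth * RTT
= 1 Mbps * 75 ms
= 1 * 1e6 * 75 / 1000 bits
= 75000 bits
= 9375 bytes
= 9.1553 KB
BDP = 75000 bits (9375 bytes)


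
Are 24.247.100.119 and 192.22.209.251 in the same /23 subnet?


Mask: 255.255.254.0
24.247.100.119 AND mask = 24.247.100.0
192.22.209.251 AND mask = 192.22.208.0
No, different subnets (24.247.100.0 vs 192.22.208.0)


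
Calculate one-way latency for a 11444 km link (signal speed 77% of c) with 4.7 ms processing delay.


Speed = 0.77 * 3e5 km/s = 231000 km/s
Propagation delay = 11444 / 231000 = 0.0495 s = 49.5411 ms
Processing delay = 4.7 ms
Total one-way latency = 54.2411 ms


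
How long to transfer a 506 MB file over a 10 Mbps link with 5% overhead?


Effective throughput = 10 * (1 - 5/100) = 9.5 Mbps
File size in Mb = 506 * 8 = 4048 Mb
Time = 4048 / 9.5
Time = 426.1053 seconds


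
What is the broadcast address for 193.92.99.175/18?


Network: 193.92.64.0/18
Host bits = 14
Set all host bits to 1:
Broadcast: 193.92.127.255


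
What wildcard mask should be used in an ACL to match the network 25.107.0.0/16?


Subnet mask: 255.255.0.0
Wildcard = 255.255.255.255 - subnet mask
255 - 255 = 0
255 - 255 = 0
255 - 0 = 255
255 - 0 = 255
Wildcard: 0.0.255.255


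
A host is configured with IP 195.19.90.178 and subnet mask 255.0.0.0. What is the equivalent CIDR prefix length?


Binary: 11111111.00000000.00000000.00000000
Count leading 1s
Prefix: /8


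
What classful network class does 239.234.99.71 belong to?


First octet: 239
Binary: 11101111
1110xxxx -> Class D (224-239)
Class D (multicast), default mask N/A


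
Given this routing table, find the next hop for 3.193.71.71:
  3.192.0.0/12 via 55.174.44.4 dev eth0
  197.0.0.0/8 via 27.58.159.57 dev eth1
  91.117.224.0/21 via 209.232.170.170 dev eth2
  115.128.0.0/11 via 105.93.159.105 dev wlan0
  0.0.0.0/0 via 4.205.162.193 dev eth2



Longest prefix match for 3.193.71.71:
  /12 3.192.0.0: MATCH
  /8 197.0.0.0: no
  /21 91.117.224.0: no
  /11 115.128.0.0: no
  /0 0.0.0.0: MATCH
Selected: next-hop 55.174.44.4 via eth0 (matched /12)


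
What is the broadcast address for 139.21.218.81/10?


Network: 139.0.0.0/10
Host bits = 22
Set all host bits to 1:
Broadcast: 139.63.255.255


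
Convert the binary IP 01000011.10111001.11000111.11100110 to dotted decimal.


01000011 = 67
10111001 = 185
11000111 = 199
11100110 = 230
IP: 67.185.199.230


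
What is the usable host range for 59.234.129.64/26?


Network: 59.234.129.64
Broadcast: 59.234.129.127
First usable = network + 1
Last usable = broadcast - 1
Range: 59.234.129.65 to 59.234.129.126


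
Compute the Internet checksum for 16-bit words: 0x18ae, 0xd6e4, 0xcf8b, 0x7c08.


Sum all words (with carry folding):
+ 0x18ae = 0x18ae
+ 0xd6e4 = 0xef92
+ 0xcf8b = 0xbf1e
+ 0x7c08 = 0x3b27
One's complement: ~0x3b27
Checksum = 0xc4d8


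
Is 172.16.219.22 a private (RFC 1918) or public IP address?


RFC 1918 private ranges:
  10.0.0.0/8 (10.0.0.0 - 10.255.255.255)
  172.16.0.0/12 (172.16.0.0 - 172.31.255.255)
  192.168.0.0/16 (192.168.0.0 - 192.168.255.255)
Private (in 172.16.0.0/12)


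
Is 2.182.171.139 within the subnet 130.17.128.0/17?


Subnet network: 130.17.128.0
Test IP AND mask: 2.182.128.0
No, 2.182.171.139 is not in 130.17.128.0/17


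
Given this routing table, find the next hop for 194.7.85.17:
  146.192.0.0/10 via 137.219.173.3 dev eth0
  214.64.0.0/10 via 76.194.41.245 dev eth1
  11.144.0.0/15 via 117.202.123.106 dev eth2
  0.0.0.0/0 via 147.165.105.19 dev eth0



Longest prefix match for 194.7.85.17:
  /10 146.192.0.0: no
  /10 214.64.0.0: no
  /15 11.144.0.0: no
  /0 0.0.0.0: MATCH
Selected: next-hop 147.165.105.19 via eth0 (matched /0)


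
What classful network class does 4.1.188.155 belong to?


First octet: 4
Binary: 00000100
0xxxxxxx -> Class A (1-126)
Class A, default mask 255.0.0.0 (/8)


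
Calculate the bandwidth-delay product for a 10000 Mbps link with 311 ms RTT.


BDP = bandwidth * RTT
= 10000 Mbps * 311 ms
= 10000 * 1e6 * 311 / 1000 bits
= 3110000000 bits
= 388750000 bytes
= 379638.6719 KB
BDP = 3110000000 bits (388750000 bytes)


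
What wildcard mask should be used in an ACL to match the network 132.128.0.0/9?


Subnet mask: 255.128.0.0
Wildcard = 255.255.255.255 - subnet mask
255 - 255 = 0
255 - 128 = 127
255 - 0 = 255
255 - 0 = 255
Wildcard: 0.127.255.255


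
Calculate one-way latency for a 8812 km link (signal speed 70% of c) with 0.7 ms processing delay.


Speed = 0.7 * 3e5 km/s = 210000 km/s
Propagation delay = 8812 / 210000 = 0.042 s = 41.9619 ms
Processing delay = 0.7 ms
Total one-way latency = 42.6619 ms


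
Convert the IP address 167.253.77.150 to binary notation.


167 = 10100111
253 = 11111101
77 = 01001101
150 = 10010110
Binary: 10100111.11111101.01001101.10010110


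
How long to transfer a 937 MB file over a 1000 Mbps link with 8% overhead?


Effective throughput = 1000 * (1 - 8/100) = 920 Mbps
File size in Mb = 937 * 8 = 7496 Mb
Time = 7496 / 920
Time = 8.1478 seconds


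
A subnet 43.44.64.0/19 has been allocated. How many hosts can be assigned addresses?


Host bits = 32 - 19 = 13
Total addresses = 2^13 = 8192
Usable = total - 2 (network and broadcast)
Usable hosts: 8190


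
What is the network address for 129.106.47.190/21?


IP:   10000001.01101010.00101111.10111110
Mask: 11111111.11111111.11111000.00000000
AND operation:
Net:  10000001.01101010.00101000.00000000
Network: 129.106.40.0/21


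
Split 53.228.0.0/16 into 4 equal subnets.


New prefix = 16 + 2 = 18
Each subnet has 16384 addresses
  53.228.0.0/18
  53.228.64.0/18
  53.228.128.0/18
  53.228.192.0/18
Subnets: 53.228.0.0/18, 53.228.64.0/18, 53.228.128.0/18, 53.228.192.0/18


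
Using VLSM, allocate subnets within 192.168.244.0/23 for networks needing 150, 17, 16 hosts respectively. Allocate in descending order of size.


150 hosts -> /24 (254 usable): 192.168.244.0/24
17 hosts -> /27 (30 usable): 192.168.245.0/27
16 hosts -> /27 (30 usable): 192.168.245.32/27
Allocation: 192.168.244.0/24 (150 hosts, 254 usable); 192.168.245.0/27 (17 hosts, 30 usable); 192.168.245.32/27 (16 hosts, 30 usable)


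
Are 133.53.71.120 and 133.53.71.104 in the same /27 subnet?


Mask: 255.255.255.224
133.53.71.120 AND mask = 133.53.71.96
133.53.71.104 AND mask = 133.53.71.96
Yes, same subnet (133.53.71.96)


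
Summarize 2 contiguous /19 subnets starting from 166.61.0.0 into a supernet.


Original prefix: /19
Number of subnets: 2 = 2^1
New prefix = 19 - 1 = 18
Supernet: 166.61.0.0/18


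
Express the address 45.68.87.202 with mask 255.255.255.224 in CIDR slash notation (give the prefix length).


Binary: 11111111.11111111.11111111.11100000
Count leading 1s
Prefix: /27


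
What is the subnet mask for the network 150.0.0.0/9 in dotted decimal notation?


/9 means 9 network bits, 23 host bits
Binary: 11111111100000000000000000000000
Mask: 255.128.0.0


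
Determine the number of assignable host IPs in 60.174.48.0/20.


Host bits = 32 - 20 = 12
Total addresses = 2^12 = 4096
Usable = total - 2 (network and broadcast)
Usable hosts: 4094


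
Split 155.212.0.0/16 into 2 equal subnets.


New prefix = 16 + 1 = 17
Each subnet has 32768 addresses
  155.212.0.0/17
  155.212.128.0/17
Subnets: 155.212.0.0/17, 155.212.128.0/17


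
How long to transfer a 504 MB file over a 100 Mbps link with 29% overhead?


Effective throughput = 100 * (1 - 29/100) = 71 Mbps
File size in Mb = 504 * 8 = 4032 Mb
Time = 4032 / 71
Time = 56.7887 seconds


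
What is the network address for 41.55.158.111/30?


IP:   00101001.00110111.10011110.01101111
Mask: 11111111.11111111.11111111.11111100
AND operation:
Net:  00101001.00110111.10011110.01101100
Network: 41.55.158.108/30


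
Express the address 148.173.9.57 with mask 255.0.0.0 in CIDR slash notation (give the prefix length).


Binary: 11111111.00000000.00000000.00000000
Count leading 1s
Prefix: /8


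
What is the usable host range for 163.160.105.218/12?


Network: 163.160.0.0
Broadcast: 163.175.255.255
First usable = network + 1
Last usable = broadcast - 1
Range: 163.160.0.1 to 163.175.255.254


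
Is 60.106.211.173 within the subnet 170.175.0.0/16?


Subnet network: 170.175.0.0
Test IP AND mask: 60.106.0.0
No, 60.106.211.173 is not in 170.175.0.0/16


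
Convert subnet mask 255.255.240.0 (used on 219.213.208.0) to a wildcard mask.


Subnet mask: 255.255.240.0
Wildcard = 255.255.255.255 - subnet mask
255 - 255 = 0
255 - 255 = 0
255 - 240 = 15
255 - 0 = 255
Wildcard: 0.0.15.255


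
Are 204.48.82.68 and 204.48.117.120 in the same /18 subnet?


Mask: 255.255.192.0
204.48.82.68 AND mask = 204.48.64.0
204.48.117.120 AND mask = 204.48.64.0
Yes, same subnet (204.48.64.0)


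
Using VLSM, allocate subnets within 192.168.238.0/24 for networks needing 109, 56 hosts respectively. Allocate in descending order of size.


109 hosts -> /25 (126 usable): 192.168.238.0/25
56 hosts -> /26 (62 usable): 192.168.238.128/26
Allocation: 192.168.238.0/25 (109 hosts, 126 usable); 192.168.238.128/26 (56 hosts, 62 usable)


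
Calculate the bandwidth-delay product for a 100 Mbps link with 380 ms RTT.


BDP = bandwidth * RTT
= 100 Mbps * 380 ms
= 100 * 1e6 * 380 / 1000 bits
= 38000000 bits
= 4750000 bytes
= 4638.6719 KB
BDP = 38000000 bits (4750000 bytes)


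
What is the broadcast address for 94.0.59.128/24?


Network: 94.0.59.0/24
Host bits = 8
Set all host bits to 1:
Broadcast: 94.0.59.255


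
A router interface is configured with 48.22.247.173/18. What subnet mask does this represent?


/18 means 18 network bits, 14 host bits
Binary: 11111111111111111100000000000000
Mask: 255.255.192.0


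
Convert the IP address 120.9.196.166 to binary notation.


120 = 01111000
9 = 00001001
196 = 11000100
166 = 10100110
Binary: 01111000.00001001.11000100.10100110


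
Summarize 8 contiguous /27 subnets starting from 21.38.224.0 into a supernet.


Original prefix: /27
Number of subnets: 8 = 2^3
New prefix = 27 - 3 = 24
Supernet: 21.38.224.0/24


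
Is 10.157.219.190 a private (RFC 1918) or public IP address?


RFC 1918 private ranges:
  10.0.0.0/8 (10.0.0.0 - 10.255.255.255)
  172.16.0.0/12 (172.16.0.0 - 172.31.255.255)
  192.168.0.0/16 (192.168.0.0 - 192.168.255.255)
Private (in 10.0.0.0/8)


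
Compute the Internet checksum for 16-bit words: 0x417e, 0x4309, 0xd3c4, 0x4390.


Sum all words (with carry folding):
+ 0x417e = 0x417e
+ 0x4309 = 0x8487
+ 0xd3c4 = 0x584c
+ 0x4390 = 0x9bdc
One's complement: ~0x9bdc
Checksum = 0x6423


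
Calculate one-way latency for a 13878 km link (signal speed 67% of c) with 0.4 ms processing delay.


Speed = 0.67 * 3e5 km/s = 201000 km/s
Propagation delay = 13878 / 201000 = 0.069 s = 69.0448 ms
Processing delay = 0.4 ms
Total one-way latency = 69.4448 ms


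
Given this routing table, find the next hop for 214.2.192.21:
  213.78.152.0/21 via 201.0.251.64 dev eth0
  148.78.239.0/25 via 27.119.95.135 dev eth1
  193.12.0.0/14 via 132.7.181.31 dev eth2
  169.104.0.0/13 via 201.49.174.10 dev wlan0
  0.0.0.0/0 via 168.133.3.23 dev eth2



Longest prefix match for 214.2.192.21:
  /21 213.78.152.0: no
  /25 148.78.239.0: no
  /14 193.12.0.0: no
  /13 169.104.0.0: no
  /0 0.0.0.0: MATCH
Selected: next-hop 168.133.3.23 via eth2 (matched /0)


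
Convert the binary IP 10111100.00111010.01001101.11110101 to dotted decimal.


10111100 = 188
00111010 = 58
01001101 = 77
11110101 = 245
IP: 188.58.77.245


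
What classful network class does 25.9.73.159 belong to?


First octet: 25
Binary: 00011001
0xxxxxxx -> Class A (1-126)
Class A, default mask 255.0.0.0 (/8)


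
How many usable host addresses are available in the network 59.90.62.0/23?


Host bits = 32 - 23 = 9
Total addresses = 2^9 = 512
Usable = total - 2 (network and broadcast)
Usable hosts: 510


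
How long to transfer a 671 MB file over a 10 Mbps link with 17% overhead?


Effective throughput = 10 * (1 - 17/100) = 8.3 Mbps
File size in Mb = 671 * 8 = 5368 Mb
Time = 5368 / 8.3
Time = 646.747 seconds


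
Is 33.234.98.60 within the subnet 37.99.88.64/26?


Subnet network: 37.99.88.64
Test IP AND mask: 33.234.98.0
No, 33.234.98.60 is not in 37.99.88.64/26


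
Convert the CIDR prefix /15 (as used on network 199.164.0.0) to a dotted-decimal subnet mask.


/15 means 15 network bits, 17 host bits
Binary: 11111111111111100000000000000000
Mask: 255.254.0.0


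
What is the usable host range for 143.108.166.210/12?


Network: 143.96.0.0
Broadcast: 143.111.255.255
First usable = network + 1
Last usable = broadcast - 1
Range: 143.96.0.1 to 143.111.255.254


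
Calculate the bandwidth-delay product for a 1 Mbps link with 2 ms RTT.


BDP = bandwidth * RTT
= 1 Mbps * 2 ms
= 1 * 1e6 * 2 / 1000 bits
= 2000 bits
= 250 bytes
BDP = 2000 bits (250 bytes)


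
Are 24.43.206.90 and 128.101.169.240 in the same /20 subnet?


Mask: 255.255.240.0
24.43.206.90 AND mask = 24.43.192.0
128.101.169.240 AND mask = 128.101.160.0
No, different subnets (24.43.192.0 vs 128.101.160.0)


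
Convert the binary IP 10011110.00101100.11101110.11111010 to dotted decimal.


10011110 = 158
00101100 = 44
11101110 = 238
11111010 = 250
IP: 158.44.238.250


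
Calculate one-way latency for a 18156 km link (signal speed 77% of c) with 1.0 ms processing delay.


Speed = 0.77 * 3e5 km/s = 231000 km/s
Propagation delay = 18156 / 231000 = 0.0786 s = 78.5974 ms
Processing delay = 1.0 ms
Total one-way latency = 79.5974 ms


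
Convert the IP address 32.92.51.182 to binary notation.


32 = 00100000
92 = 01011100
51 = 00110011
182 = 10110110
Binary: 00100000.01011100.00110011.10110110


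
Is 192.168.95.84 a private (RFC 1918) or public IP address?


RFC 1918 private ranges:
  10.0.0.0/8 (10.0.0.0 - 10.255.255.255)
  172.16.0.0/12 (172.16.0.0 - 172.31.255.255)
  192.168.0.0/16 (192.168.0.0 - 192.168.255.255)
Private (in 192.168.0.0/16)


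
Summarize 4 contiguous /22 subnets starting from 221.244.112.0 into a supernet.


Original prefix: /22
Number of subnets: 4 = 2^2
New prefix = 22 - 2 = 20
Supernet: 221.244.112.0/20


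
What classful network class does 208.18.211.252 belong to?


First octet: 208
Binary: 11010000
110xxxxx -> Class C (192-223)
Class C, default mask 255.255.255.0 (/24)


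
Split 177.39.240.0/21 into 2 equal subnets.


New prefix = 21 + 1 = 22
Each subnet has 1024 addresses
  177.39.240.0/22
  177.39.244.0/22
Subnets: 177.39.240.0/22, 177.39.244.0/22


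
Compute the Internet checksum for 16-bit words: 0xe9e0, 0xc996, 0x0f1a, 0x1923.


Sum all words (with carry folding):
+ 0xe9e0 = 0xe9e0
+ 0xc996 = 0xb377
+ 0x0f1a = 0xc291
+ 0x1923 = 0xdbb4
One's complement: ~0xdbb4
Checksum = 0x244b


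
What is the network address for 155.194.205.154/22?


IP:   10011011.11000010.11001101.10011010
Mask: 11111111.11111111.11111100.00000000
AND operation:
Net:  10011011.11000010.11001100.00000000
Network: 155.194.204.0/22


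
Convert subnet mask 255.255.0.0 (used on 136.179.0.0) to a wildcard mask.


Subnet mask: 255.255.0.0
Wildcard = 255.255.255.255 - subnet mask
255 - 255 = 0
255 - 255 = 0
255 - 0 = 255
255 - 0 = 255
Wildcard: 0.0.255.255


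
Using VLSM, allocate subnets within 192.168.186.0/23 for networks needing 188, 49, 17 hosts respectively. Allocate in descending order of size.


188 hosts -> /24 (254 usable): 192.168.186.0/24
49 hosts -> /26 (62 usable): 192.168.187.0/26
17 hosts -> /27 (30 usable): 192.168.187.64/27
Allocation: 192.168.186.0/24 (188 hosts, 254 usable); 192.168.187.0/26 (49 hosts, 62 usable); 192.168.187.64/27 (17 hosts, 30 usable)


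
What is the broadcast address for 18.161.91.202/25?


Network: 18.161.91.128/25
Host bits = 7
Set all host bits to 1:
Broadcast: 18.161.91.255


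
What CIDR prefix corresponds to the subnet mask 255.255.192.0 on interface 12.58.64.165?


Binary: 11111111.11111111.11000000.00000000
Count leading 1s
Prefix: /18


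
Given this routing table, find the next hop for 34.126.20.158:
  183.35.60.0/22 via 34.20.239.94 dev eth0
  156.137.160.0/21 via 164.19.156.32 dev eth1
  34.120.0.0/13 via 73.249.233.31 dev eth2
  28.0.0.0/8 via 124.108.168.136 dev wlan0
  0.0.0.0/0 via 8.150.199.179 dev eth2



Longest prefix match for 34.126.20.158:
  /22 183.35.60.0: no
  /21 156.137.160.0: no
  /13 34.120.0.0: MATCH
  /8 28.0.0.0: no
  /0 0.0.0.0: MATCH
Selected: next-hop 73.249.233.31 via eth2 (matched /13)


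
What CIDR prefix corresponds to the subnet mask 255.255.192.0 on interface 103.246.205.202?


Binary: 11111111.11111111.11000000.00000000
Count leading 1s
Prefix: /18


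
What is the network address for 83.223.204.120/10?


IP:   01010011.11011111.11001100.01111000
Mask: 11111111.11000000.00000000.00000000
AND operation:
Net:  01010011.11000000.00000000.00000000
Network: 83.192.0.0/10


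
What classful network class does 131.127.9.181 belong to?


First octet: 131
Binary: 10000011
10xxxxxx -> Class B (128-191)
Class B, default mask 255.255.0.0 (/16)


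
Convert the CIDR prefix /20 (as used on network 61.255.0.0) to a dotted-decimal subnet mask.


/20 means 20 network bits, 12 host bits
Binary: 11111111111111111111000000000000
Mask: 255.255.240.0


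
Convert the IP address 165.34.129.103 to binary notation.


165 = 10100101
34 = 00100010
129 = 10000001
103 = 01100111
Binary: 10100101.00100010.10000001.01100111


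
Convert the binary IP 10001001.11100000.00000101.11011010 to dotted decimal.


10001001 = 137
11100000 = 224
00000101 = 5
11011010 = 218
IP: 137.224.5.218


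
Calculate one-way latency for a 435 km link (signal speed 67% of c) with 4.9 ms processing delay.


Speed = 0.67 * 3e5 km/s = 201000 km/s
Propagation delay = 435 / 201000 = 0.0022 s = 2.1642 ms
Processing delay = 4.9 ms
Total one-way latency = 7.0642 ms


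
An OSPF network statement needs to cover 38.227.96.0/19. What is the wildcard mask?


Subnet mask: 255.255.224.0
Wildcard = 255.255.255.255 - subnet mask
255 - 255 = 0
255 - 255 = 0
255 - 224 = 31
255 - 0 = 255
Wildcard: 0.0.31.255


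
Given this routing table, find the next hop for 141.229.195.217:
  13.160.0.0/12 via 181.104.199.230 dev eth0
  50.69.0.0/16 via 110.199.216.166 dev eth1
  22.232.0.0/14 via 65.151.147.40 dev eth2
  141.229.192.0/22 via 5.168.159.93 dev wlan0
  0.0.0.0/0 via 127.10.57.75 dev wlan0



Longest prefix match for 141.229.195.217:
  /12 13.160.0.0: no
  /16 50.69.0.0: no
  /14 22.232.0.0: no
  /22 141.229.192.0: MATCH
  /0 0.0.0.0: MATCH
Selected: next-hop 5.168.159.93 via wlan0 (matched /22)


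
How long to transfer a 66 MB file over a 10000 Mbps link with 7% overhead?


Effective throughput = 10000 * (1 - 7/100) = 9300 Mbps
File size in Mb = 66 * 8 = 528 Mb
Time = 528 / 9300
Time = 0.0568 seconds


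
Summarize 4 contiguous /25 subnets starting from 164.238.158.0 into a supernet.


Original prefix: /25
Number of subnets: 4 = 2^2
New prefix = 25 - 2 = 23
Supernet: 164.238.158.0/23


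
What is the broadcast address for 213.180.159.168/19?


Network: 213.180.128.0/19
Host bits = 13
Set all host bits to 1:
Broadcast: 213.180.159.255


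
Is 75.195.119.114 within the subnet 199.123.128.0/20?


Subnet network: 199.123.128.0
Test IP AND mask: 75.195.112.0
No, 75.195.119.114 is not in 199.123.128.0/20


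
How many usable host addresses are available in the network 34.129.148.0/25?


Host bits = 32 - 25 = 7
Total addresses = 2^7 = 128
Usable = total - 2 (network and broadcast)
Usable hosts: 126


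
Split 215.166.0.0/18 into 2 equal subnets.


New prefix = 18 + 1 = 19
Each subnet has 8192 addresses
  215.166.0.0/19
  215.166.32.0/19
Subnets: 215.166.0.0/19, 215.166.32.0/19


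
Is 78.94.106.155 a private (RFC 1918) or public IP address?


RFC 1918 private ranges:
  10.0.0.0/8 (10.0.0.0 - 10.255.255.255)
  172.16.0.0/12 (172.16.0.0 - 172.31.255.255)
  192.168.0.0/16 (192.168.0.0 - 192.168.255.255)
Public (not in any RFC 1918 range)


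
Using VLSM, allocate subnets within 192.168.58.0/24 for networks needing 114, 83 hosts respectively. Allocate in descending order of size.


114 hosts -> /25 (126 usable): 192.168.58.0/25
83 hosts -> /25 (126 usable): 192.168.58.128/25
Allocation: 192.168.58.0/25 (114 hosts, 126 usable); 192.168.58.128/25 (83 hosts, 126 usable)


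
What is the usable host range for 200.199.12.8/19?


Network: 200.199.0.0
Broadcast: 200.199.31.255
First usable = network + 1
Last usable = broadcast - 1
Range: 200.199.0.1 to 200.199.31.254


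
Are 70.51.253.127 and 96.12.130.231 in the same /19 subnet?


Mask: 255.255.224.0
70.51.253.127 AND mask = 70.51.224.0
96.12.130.231 AND mask = 96.12.128.0
No, different subnets (70.51.224.0 vs 96.12.128.0)


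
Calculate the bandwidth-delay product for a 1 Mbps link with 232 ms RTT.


BDP = bandwidth * RTT
= 1 Mbps * 232 ms
= 1 * 1e6 * 232 / 1000 bits
= 232000 bits
= 29000 bytes
= 28.3203 KB
BDP = 232000 bits (29000 bytes)


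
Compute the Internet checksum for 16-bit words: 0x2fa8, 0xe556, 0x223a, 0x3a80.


Sum all words (with carry folding):
+ 0x2fa8 = 0x2fa8
+ 0xe556 = 0x14ff
+ 0x223a = 0x3739
+ 0x3a80 = 0x71b9
One's complement: ~0x71b9
Checksum = 0x8e46


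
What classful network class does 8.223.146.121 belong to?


First octet: 8
Binary: 00001000
0xxxxxxx -> Class A (1-126)
Class A, default mask 255.0.0.0 (/8)


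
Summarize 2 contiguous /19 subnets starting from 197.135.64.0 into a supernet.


Original prefix: /19
Number of subnets: 2 = 2^1
New prefix = 19 - 1 = 18
Supernet: 197.135.64.0/18


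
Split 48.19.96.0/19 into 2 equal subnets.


New prefix = 19 + 1 = 20
Each subnet has 4096 addresses
  48.19.96.0/20
  48.19.112.0/20
Subnets: 48.19.96.0/20, 48.19.112.0/20


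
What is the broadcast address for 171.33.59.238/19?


Network: 171.33.32.0/19
Host bits = 13
Set all host bits to 1:
Broadcast: 171.33.63.255


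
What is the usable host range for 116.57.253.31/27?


Network: 116.57.253.0
Broadcast: 116.57.253.31
First usable = network + 1
Last usable = broadcast - 1
Range: 116.57.253.1 to 116.57.253.30


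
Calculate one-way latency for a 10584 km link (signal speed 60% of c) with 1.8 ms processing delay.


Speed = 0.6 * 3e5 km/s = 180000 km/s
Propagation delay = 10584 / 180000 = 0.0588 s = 58.8 ms
Processing delay = 1.8 ms
Total one-way latency = 60.6 ms


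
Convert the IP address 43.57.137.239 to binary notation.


43 = 00101011
57 = 00111001
137 = 10001001
239 = 11101111
Binary: 00101011.00111001.10001001.11101111


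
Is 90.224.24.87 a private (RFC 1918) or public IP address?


RFC 1918 private ranges:
  10.0.0.0/8 (10.0.0.0 - 10.255.255.255)
  172.16.0.0/12 (172.16.0.0 - 172.31.255.255)
  192.168.0.0/16 (192.168.0.0 - 192.168.255.255)
Public (not in any RFC 1918 range)


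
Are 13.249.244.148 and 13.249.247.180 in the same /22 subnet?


Mask: 255.255.252.0
13.249.244.148 AND mask = 13.249.244.0
13.249.247.180 AND mask = 13.249.244.0
Yes, same subnet (13.249.244.0)


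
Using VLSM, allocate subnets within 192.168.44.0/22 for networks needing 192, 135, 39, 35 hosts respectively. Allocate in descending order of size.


192 hosts -> /24 (254 usable): 192.168.44.0/24
135 hosts -> /24 (254 usable): 192.168.45.0/24
39 hosts -> /26 (62 usable): 192.168.46.0/26
35 hosts -> /26 (62 usable): 192.168.46.64/26
Allocation: 192.168.44.0/24 (192 hosts, 254 usable); 192.168.45.0/24 (135 hosts, 254 usable); 192.168.46.0/26 (39 hosts, 62 usable); 192.168.46.64/26 (35 hosts, 62 usable)


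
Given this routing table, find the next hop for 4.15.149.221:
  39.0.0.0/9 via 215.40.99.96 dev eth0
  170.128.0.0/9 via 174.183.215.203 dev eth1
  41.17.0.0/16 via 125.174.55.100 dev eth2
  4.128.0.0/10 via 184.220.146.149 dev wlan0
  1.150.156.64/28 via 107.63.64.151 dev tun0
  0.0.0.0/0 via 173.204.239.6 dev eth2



Longest prefix match for 4.15.149.221:
  /9 39.0.0.0: no
  /9 170.128.0.0: no
  /16 41.17.0.0: no
  /10 4.128.0.0: no
  /28 1.150.156.64: no
  /0 0.0.0.0: MATCH
Selected: next-hop 173.204.239.6 via eth2 (matched /0)


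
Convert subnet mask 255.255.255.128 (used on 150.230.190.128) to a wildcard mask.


Subnet mask: 255.255.255.128
Wildcard = 255.255.255.255 - subnet mask
255 - 255 = 0
255 - 255 = 0
255 - 255 = 0
255 - 128 = 127
Wildcard: 0.0.0.127


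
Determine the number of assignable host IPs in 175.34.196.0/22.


Host bits = 32 - 22 = 10
Total addresses = 2^10 = 1024
Usable = total - 2 (network and broadcast)
Usable hosts: 1022


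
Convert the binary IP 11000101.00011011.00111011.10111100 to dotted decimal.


11000101 = 197
00011011 = 27
00111011 = 59
10111100 = 188
IP: 197.27.59.188


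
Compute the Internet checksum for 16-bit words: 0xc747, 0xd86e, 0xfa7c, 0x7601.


Sum all words (with carry folding):
+ 0xc747 = 0xc747
+ 0xd86e = 0x9fb6
+ 0xfa7c = 0x9a33
+ 0x7601 = 0x1035
One's complement: ~0x1035
Checksum = 0xefca


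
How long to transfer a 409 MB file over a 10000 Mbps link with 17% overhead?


Effective throughput = 10000 * (1 - 17/100) = 8300 Mbps
File size in Mb = 409 * 8 = 3272 Mb
Time = 3272 / 8300
Time = 0.3942 seconds


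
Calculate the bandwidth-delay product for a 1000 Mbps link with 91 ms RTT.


BDP = bandwidth * RTT
= 1000 Mbps * 91 ms
= 1000 * 1e6 * 91 / 1000 bits
= 91000000 bits
= 11375000 bytes
= 11108.3984 KB
BDP = 91000000 bits (11375000 bytes)


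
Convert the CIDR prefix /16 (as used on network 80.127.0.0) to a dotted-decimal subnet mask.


/16 means 16 network bits, 16 host bits
Binary: 11111111111111110000000000000000
Mask: 255.255.0.0


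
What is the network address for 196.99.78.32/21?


IP:   11000100.01100011.01001110.00100000
Mask: 11111111.11111111.11111000.00000000
AND operation:
Net:  11000100.01100011.01001000.00000000
Network: 196.99.72.0/21


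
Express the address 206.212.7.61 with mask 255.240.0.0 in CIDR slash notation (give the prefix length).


Binary: 11111111.11110000.00000000.00000000
Count leading 1s
Prefix: /12


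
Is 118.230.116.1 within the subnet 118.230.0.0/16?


Subnet network: 118.230.0.0
Test IP AND mask: 118.230.0.0
Yes, 118.230.116.1 is in 118.230.0.0/16


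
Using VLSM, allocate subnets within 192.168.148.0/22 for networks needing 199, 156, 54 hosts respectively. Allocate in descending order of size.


199 hosts -> /24 (254 usable): 192.168.148.0/24
156 hosts -> /24 (254 usable): 192.168.149.0/24
54 hosts -> /26 (62 usable): 192.168.150.0/26
Allocation: 192.168.148.0/24 (199 hosts, 254 usable); 192.168.149.0/24 (156 hosts, 254 usable); 192.168.150.0/26 (54 hosts, 62 usable)


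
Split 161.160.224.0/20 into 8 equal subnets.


New prefix = 20 + 3 = 23
Each subnet has 512 addresses
  161.160.224.0/23
  161.160.226.0/23
  161.160.228.0/23
  161.160.230.0/23
  161.160.232.0/23
  161.160.234.0/23
  161.160.236.0/23
  161.160.238.0/23
Subnets: 161.160.224.0/23, 161.160.226.0/23, 161.160.228.0/23, 161.160.230.0/23, 161.160.232.0/23, 161.160.234.0/23, 161.160.236.0/23, 161.160.238.0/23


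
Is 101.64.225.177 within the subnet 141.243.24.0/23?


Subnet network: 141.243.24.0
Test IP AND mask: 101.64.224.0
No, 101.64.225.177 is not in 141.243.24.0/23


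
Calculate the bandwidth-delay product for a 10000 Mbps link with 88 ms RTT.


BDP = bandwidth * RTT
= 10000 Mbps * 88 ms
= 10000 * 1e6 * 88 / 1000 bits
= 880000000 bits
= 110000000 bytes
= 107421.875 KB
BDP = 880000000 bits (110000000 bytes)


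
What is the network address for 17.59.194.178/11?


IP:   00010001.00111011.11000010.10110010
Mask: 11111111.11100000.00000000.00000000
AND operation:
Net:  00010001.00100000.00000000.00000000
Network: 17.32.0.0/11


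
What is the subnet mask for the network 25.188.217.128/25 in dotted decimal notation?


/25 means 25 network bits, 7 host bits
Binary: 11111111111111111111111110000000
Mask: 255.255.255.128


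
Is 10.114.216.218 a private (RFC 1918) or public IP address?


RFC 1918 private ranges:
  10.0.0.0/8 (10.0.0.0 - 10.255.255.255)
  172.16.0.0/12 (172.16.0.0 - 172.31.255.255)
  192.168.0.0/16 (192.168.0.0 - 192.168.255.255)
Private (in 10.0.0.0/8)


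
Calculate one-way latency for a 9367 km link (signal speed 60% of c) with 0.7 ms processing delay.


Speed = 0.6 * 3e5 km/s = 180000 km/s
Propagation delay = 9367 / 180000 = 0.052 s = 52.0389 ms
Processing delay = 0.7 ms
Total one-way latency = 52.7389 ms


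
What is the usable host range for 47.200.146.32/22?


Network: 47.200.144.0
Broadcast: 47.200.147.255
First usable = network + 1
Last usable = broadcast - 1
Range: 47.200.144.1 to 47.200.147.254


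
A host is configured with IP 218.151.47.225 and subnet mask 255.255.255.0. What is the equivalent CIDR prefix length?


Binary: 11111111.11111111.11111111.00000000
Count leading 1s
Prefix: /24


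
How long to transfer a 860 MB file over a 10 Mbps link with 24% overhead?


Effective throughput = 10 * (1 - 24/100) = 7.6 Mbps
File size in Mb = 860 * 8 = 6880 Mb
Time = 6880 / 7.6
Time = 905.2632 seconds


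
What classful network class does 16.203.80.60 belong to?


First octet: 16
Binary: 00010000
0xxxxxxx -> Class A (1-126)
Class A, default mask 255.0.0.0 (/8)


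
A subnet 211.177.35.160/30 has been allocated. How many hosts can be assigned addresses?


Host bits = 32 - 30 = 2
Total addresses = 2^2 = 4
Usable = total - 2 (network and broadcast)
Usable hosts: 2


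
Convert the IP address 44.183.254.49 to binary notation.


44 = 00101100
183 = 10110111
254 = 11111110
49 = 00110001
Binary: 00101100.10110111.11111110.00110001


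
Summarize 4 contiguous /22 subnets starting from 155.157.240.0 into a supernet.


Original prefix: /22
Number of subnets: 4 = 2^2
New prefix = 22 - 2 = 20
Supernet: 155.157.240.0/20


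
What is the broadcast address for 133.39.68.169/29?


Network: 133.39.68.168/29
Host bits = 3
Set all host bits to 1:
Broadcast: 133.39.68.175


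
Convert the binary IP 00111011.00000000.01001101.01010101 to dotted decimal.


00111011 = 59
00000000 = 0
01001101 = 77
01010101 = 85
IP: 59.0.77.85


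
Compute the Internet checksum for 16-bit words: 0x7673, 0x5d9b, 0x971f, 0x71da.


Sum all words (with carry folding):
+ 0x7673 = 0x7673
+ 0x5d9b = 0xd40e
+ 0x971f = 0x6b2e
+ 0x71da = 0xdd08
One's complement: ~0xdd08
Checksum = 0x22f7


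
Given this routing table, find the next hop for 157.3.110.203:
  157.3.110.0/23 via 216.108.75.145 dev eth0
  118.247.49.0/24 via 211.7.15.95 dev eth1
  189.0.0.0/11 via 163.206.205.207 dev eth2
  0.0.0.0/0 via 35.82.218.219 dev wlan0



Longest prefix match for 157.3.110.203:
  /23 157.3.110.0: MATCH
  /24 118.247.49.0: no
  /11 189.0.0.0: no
  /0 0.0.0.0: MATCH
Selected: next-hop 216.108.75.145 via eth0 (matched /23)


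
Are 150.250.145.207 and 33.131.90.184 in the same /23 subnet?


Mask: 255.255.254.0
150.250.145.207 AND mask = 150.250.144.0
33.131.90.184 AND mask = 33.131.90.0
No, different subnets (150.250.144.0 vs 33.131.90.0)


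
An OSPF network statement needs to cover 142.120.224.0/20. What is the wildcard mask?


Subnet mask: 255.255.240.0
Wildcard = 255.255.255.255 - subnet mask
255 - 255 = 0
255 - 255 = 0
255 - 240 = 15
255 - 0 = 255
Wildcard: 0.0.15.255


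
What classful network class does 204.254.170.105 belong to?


First octet: 204
Binary: 11001100
110xxxxx -> Class C (192-223)
Class C, default mask 255.255.255.0 (/24)


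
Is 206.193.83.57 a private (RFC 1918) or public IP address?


RFC 1918 private ranges:
  10.0.0.0/8 (10.0.0.0 - 10.255.255.255)
  172.16.0.0/12 (172.16.0.0 - 172.31.255.255)
  192.168.0.0/16 (192.168.0.0 - 192.168.255.255)
Public (not in any RFC 1918 range)


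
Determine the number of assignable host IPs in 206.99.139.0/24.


Host bits = 32 - 24 = 8
Total addresses = 2^8 = 256
Usable = total - 2 (network and broadcast)
Usable hosts: 254


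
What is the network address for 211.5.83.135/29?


IP:   11010011.00000101.01010011.10000111
Mask: 11111111.11111111.11111111.11111000
AND operation:
Net:  11010011.00000101.01010011.10000000
Network: 211.5.83.128/29


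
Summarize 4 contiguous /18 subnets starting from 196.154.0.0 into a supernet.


Original prefix: /18
Number of subnets: 4 = 2^2
New prefix = 18 - 2 = 16
Supernet: 196.154.0.0/16


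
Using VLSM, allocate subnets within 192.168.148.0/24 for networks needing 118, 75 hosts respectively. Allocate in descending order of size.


118 hosts -> /25 (126 usable): 192.168.148.0/25
75 hosts -> /25 (126 usable): 192.168.148.128/25
Allocation: 192.168.148.0/25 (118 hosts, 126 usable); 192.168.148.128/25 (75 hosts, 126 usable)


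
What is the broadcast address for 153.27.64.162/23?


Network: 153.27.64.0/23
Host bits = 9
Set all host bits to 1:
Broadcast: 153.27.65.255


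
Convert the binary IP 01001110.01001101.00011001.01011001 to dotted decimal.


01001110 = 78
01001101 = 77
00011001 = 25
01011001 = 89
IP: 78.77.25.89


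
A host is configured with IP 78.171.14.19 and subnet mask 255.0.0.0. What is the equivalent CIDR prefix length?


Binary: 11111111.00000000.00000000.00000000
Count leading 1s
Prefix: /8


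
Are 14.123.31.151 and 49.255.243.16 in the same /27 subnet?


Mask: 255.255.255.224
14.123.31.151 AND mask = 14.123.31.128
49.255.243.16 AND mask = 49.255.243.0
No, different subnets (14.123.31.128 vs 49.255.243.0)


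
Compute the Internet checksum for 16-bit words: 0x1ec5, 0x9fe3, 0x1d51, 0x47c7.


Sum all words (with carry folding):
+ 0x1ec5 = 0x1ec5
+ 0x9fe3 = 0xbea8
+ 0x1d51 = 0xdbf9
+ 0x47c7 = 0x23c1
One's complement: ~0x23c1
Checksum = 0xdc3e


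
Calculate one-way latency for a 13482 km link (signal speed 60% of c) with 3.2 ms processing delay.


Speed = 0.6 * 3e5 km/s = 180000 km/s
Propagation delay = 13482 / 180000 = 0.0749 s = 74.9 ms
Processing delay = 3.2 ms
Total one-way latency = 78.1 ms


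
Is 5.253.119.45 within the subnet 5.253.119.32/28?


Subnet network: 5.253.119.32
Test IP AND mask: 5.253.119.32
Yes, 5.253.119.45 is in 5.253.119.32/28


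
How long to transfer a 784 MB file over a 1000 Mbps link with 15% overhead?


Effective throughput = 1000 * (1 - 15/100) = 850 Mbps
File size in Mb = 784 * 8 = 6272 Mb
Time = 6272 / 850
Time = 7.3788 seconds


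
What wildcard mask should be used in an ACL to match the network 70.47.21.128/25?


Subnet mask: 255.255.255.128
Wildcard = 255.255.255.255 - subnet mask
255 - 255 = 0
255 - 255 = 0
255 - 255 = 0
255 - 128 = 127
Wildcard: 0.0.0.127


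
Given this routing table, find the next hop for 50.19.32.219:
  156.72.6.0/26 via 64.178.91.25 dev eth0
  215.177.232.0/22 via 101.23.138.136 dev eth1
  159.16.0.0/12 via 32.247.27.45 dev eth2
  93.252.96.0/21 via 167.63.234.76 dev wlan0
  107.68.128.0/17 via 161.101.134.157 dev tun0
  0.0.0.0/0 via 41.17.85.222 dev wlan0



Longest prefix match for 50.19.32.219:
  /26 156.72.6.0: no
  /22 215.177.232.0: no
  /12 159.16.0.0: no
  /21 93.252.96.0: no
  /17 107.68.128.0: no
  /0 0.0.0.0: MATCH
Selected: next-hop 41.17.85.222 via wlan0 (matched /0)


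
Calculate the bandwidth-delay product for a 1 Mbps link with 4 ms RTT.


BDP = bandwidth * RTT
= 1 Mbps * 4 ms
= 1 * 1e6 * 4 / 1000 bits
= 4000 bits
= 500 bytes
BDP = 4000 bits (500 bytes)


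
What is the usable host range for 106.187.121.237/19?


Network: 106.187.96.0
Broadcast: 106.187.127.255
First usable = network + 1
Last usable = broadcast - 1
Range: 106.187.96.1 to 106.187.127.254


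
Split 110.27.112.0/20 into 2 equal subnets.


New prefix = 20 + 1 = 21
Each subnet has 2048 addresses
  110.27.112.0/21
  110.27.120.0/21
Subnets: 110.27.112.0/21, 110.27.120.0/21


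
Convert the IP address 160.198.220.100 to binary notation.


160 = 10100000
198 = 11000110
220 = 11011100
100 = 01100100
Binary: 10100000.11000110.11011100.01100100


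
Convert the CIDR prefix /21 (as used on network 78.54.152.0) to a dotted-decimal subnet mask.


/21 means 21 network bits, 11 host bits
Binary: 11111111111111111111100000000000
Mask: 255.255.248.0


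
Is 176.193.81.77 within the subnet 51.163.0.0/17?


Subnet network: 51.163.0.0
Test IP AND mask: 176.193.0.0
No, 176.193.81.77 is not in 51.163.0.0/17


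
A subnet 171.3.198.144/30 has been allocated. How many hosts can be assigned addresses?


Host bits = 32 - 30 = 2
Total addresses = 2^2 = 4
Usable = total - 2 (network and broadcast)
Usable hosts: 2


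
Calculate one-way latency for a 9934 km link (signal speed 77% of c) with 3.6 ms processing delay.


Speed = 0.77 * 3e5 km/s = 231000 km/s
Propagation delay = 9934 / 231000 = 0.043 s = 43.0043 ms
Processing delay = 3.6 ms
Total one-way latency = 46.6043 ms


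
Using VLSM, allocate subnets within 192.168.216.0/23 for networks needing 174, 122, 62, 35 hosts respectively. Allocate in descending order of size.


174 hosts -> /24 (254 usable): 192.168.216.0/24
122 hosts -> /25 (126 usable): 192.168.217.0/25
62 hosts -> /26 (62 usable): 192.168.217.128/26
35 hosts -> /26 (62 usable): 192.168.217.192/26
Allocation: 192.168.216.0/24 (174 hosts, 254 usable); 192.168.217.0/25 (122 hosts, 126 usable); 192.168.217.128/26 (62 hosts, 62 usable); 192.168.217.192/26 (35 hosts, 62 usable)


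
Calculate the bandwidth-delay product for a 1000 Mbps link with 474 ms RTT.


BDP = bandwidth * RTT
= 1000 Mbps * 474 ms
= 1000 * 1e6 * 474 / 1000 bits
= 474000000 bits
= 59250000 bytes
= 57861.3281 KB
BDP = 474000000 bits (59250000 bytes)
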